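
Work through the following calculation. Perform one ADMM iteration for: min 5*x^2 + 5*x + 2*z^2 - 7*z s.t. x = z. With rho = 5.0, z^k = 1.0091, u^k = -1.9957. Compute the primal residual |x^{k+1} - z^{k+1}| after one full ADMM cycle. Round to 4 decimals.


ADMM iteration with rho = 5.0, z^k = 1.0091, u^k = -1.9957
Step 1: x-update.
Minimize 5*x^2 + 5*x + (5.0/2)*(x - 1.0091 - 1.9957)^2
FOC: (2*5 + 5.0)*x = -5 + 5.0*(1.0091 + 1.9957)
x^{k+1} = 0.6683
Step 2: z-update.
Minimize 2*z^2 - 7*z + (5.0/2)*(0.6683 - z - 1.9957)^2
FOC: (2*2 + 5.0)*z = 7 + 5.0*(0.6683 - 1.9957)
z^{k+1} = 0.0403
Step 3: u-update.
u^{k+1} = -1.9957 + 0.6683 - 0.0403 = -1.3677
Step 4: Primal residual = |0.6683 - 0.0403| = 0.628


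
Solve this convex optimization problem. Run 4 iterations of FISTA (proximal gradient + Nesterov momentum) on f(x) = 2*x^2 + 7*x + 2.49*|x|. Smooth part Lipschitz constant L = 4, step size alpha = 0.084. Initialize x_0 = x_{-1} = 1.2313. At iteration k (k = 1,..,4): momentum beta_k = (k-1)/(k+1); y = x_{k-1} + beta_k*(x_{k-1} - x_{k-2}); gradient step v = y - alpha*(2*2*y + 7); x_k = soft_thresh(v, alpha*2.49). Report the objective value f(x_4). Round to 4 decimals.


FISTA on f(x) = 2*x^2 + 7*x + 2.49*|x|
L = 4, alpha = 0.084
Iteration 1: beta = 0.0, y = 1.2313 + 0.0*(1.2313 - 1.2313) = 1.2313
  grad(y) = 11.9252, v = y - alpha*grad = 0.2296
  prox(v) = soft_thresh(0.2296, 0.2092) = 0.0204
Iteration 2: beta = 0.3333, y = 0.0204 + 0.3333*(0.0204 - 1.2313) = -0.3832
  grad(y) = 5.4672, v = y - alpha*grad = -0.8424
  prox(v) = soft_thresh(-0.8424, 0.2092) = -0.6333
Iteration 3: beta = 0.5, y = -0.6333 + 0.5*(-0.6333 - 0.0204) = -0.9601
  grad(y) = 3.1594, v = y - alpha*grad = -1.2255
  prox(v) = soft_thresh(-1.2255, 0.2092) = -1.0164
Iteration 4: beta = 0.6, y = -1.0164 + 0.6*(-1.0164 + 0.6333) = -1.2462
  grad(y) = 2.0151, v = y - alpha*grad = -1.4155
  prox(v) = soft_thresh(-1.4155, 0.2092) = -1.2063
f(x_4) = 2*(-1.2063)^2 + 7*(-1.2063) + 2.49*|-1.2063| = -2.5301


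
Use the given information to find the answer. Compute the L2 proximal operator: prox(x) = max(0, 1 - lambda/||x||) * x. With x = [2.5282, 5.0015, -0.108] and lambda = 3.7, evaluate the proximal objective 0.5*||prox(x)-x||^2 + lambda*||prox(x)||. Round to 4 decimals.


Step 1: Compute ||x||.
||x|| = 5.6052
Step 2: Compute scaling factor.
scale = max(0, 1 - 3.7/5.6052) = 0.3399
Step 3: prox(x) = [0.8593, 1.7, -0.0367]
||prox(x)|| = 1.9052
Step 4: Proximal objective.
0.5*||prox-x||^2 = 6.845
lambda*||prox|| = 7.0492
Total = 13.8943


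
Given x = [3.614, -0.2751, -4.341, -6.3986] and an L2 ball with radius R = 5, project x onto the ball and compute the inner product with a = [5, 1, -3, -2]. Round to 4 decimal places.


Step 1: Compute ||x|| (intermediates to 6 decimals).
||x|| = sqrt(3.614^2 + (-0.2751)^2 + (-4.341)^2 + (-6.3986)^2) = 8.539499
Step 2: Project.
Since ||x|| > R, scale = R/||x|| = 5/8.539499 = 0.585514, proj(x) = scale * x
proj(x) = [2.116048, -0.161075, -2.541716, -3.74647]
Step 3: Dot product.
a^T * proj(x) = 5*2.116048 + 1*(-0.161075) - 3*(-2.541716) - 2*(-3.74647) = 25.5373


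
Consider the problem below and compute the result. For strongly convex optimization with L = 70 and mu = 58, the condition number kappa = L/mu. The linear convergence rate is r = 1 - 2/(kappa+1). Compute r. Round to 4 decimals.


Step 1: Compute the condition number.
kappa = L/mu = 70/58 = 1.2069
Step 2: Compute the convergence rate.
r = 1 - 2/(kappa + 1) = 1 - 2*mu/(L + mu) = (L - mu)/(L + mu) = 12/128 = 0.0938


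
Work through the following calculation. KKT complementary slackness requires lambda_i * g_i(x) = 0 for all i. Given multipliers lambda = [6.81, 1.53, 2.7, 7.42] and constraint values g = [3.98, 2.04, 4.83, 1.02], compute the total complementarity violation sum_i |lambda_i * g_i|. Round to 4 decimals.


KKT complementary slackness check:
lambda_1 * g_1 = 6.81 * 3.98 = 27.1038
lambda_2 * g_2 = 1.53 * 2.04 = 3.1212
lambda_3 * g_3 = 2.7 * 4.83 = 13.041
lambda_4 * g_4 = 7.42 * 1.02 = 7.5684
Total violation = 27.1038 + 3.1212 + 13.041 + 7.5684 = 50.8344


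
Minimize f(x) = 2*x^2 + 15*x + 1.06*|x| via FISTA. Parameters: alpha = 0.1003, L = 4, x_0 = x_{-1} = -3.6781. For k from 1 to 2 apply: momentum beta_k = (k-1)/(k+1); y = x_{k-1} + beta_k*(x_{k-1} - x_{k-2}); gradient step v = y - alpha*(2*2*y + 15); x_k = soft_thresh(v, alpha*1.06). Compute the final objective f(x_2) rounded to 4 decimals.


FISTA on f(x) = 2*x^2 + 15*x + 1.06*|x|
L = 4, alpha = 0.1003
Iteration 1: beta = 0.0, y = -3.6781 + 0.0*(-3.6781 + 3.6781) = -3.6781
  grad(y) = 0.2876, v = y - alpha*grad = -3.7069
  prox(v) = soft_thresh(-3.7069, 0.1063) = -3.6006
Iteration 2: beta = 0.3333, y = -3.6006 + 0.3333*(-3.6006 + 3.6781) = -3.5748
  grad(y) = 0.7008, v = y - alpha*grad = -3.6451
  prox(v) = soft_thresh(-3.6451, 0.1063) = -3.5388
f(x_2) = 2*(-3.5388)^2 + 15*(-3.5388) + 1.06*|-3.5388| = -24.2847


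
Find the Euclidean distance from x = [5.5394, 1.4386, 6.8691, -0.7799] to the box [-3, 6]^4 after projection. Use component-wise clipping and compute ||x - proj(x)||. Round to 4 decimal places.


Project each component onto [-3, 6].
clip(5.5394) = 5.5394, clip(1.4386) = 1.4386, clip(6.8691) = 6.0, clip(-0.7799) = -0.7799
Projection = [5.5394, 1.4386, 6.0, -0.7799]
Squared diffs: [0.0, 0.0, 0.7553, 0.0]
Distance = sqrt(0.7553) = 0.8691


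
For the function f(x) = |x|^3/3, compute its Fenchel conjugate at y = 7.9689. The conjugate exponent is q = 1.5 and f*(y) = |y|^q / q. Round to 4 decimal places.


The conjugate exponent q satisfies 1/p + 1/q = 1.
p = 3, so q = 3/(3 - 1) = 1.5
|y|^q = 7.9689^1.5 = 22.4956
f*(7.9689) = 22.4956 / 1.5 = 14.9971


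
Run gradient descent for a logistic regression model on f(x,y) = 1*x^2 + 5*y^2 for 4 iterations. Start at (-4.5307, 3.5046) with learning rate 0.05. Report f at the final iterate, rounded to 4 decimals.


Gradient descent on f(x,y) = 1*x^2 + 5*y^2.
Starting point: (-4.5307, 3.5046), alpha = 0.05
Step 1: grad_x = 2*1*-4.5307 = -9.0614, grad_y = 2*5*3.5046 = 35.046
  x_1 = -4.5307 - 0.05*-9.0614 = -4.0776
  y_1 = 3.5046 - 0.05*35.046 = 1.7523
Step 2: grad_x = 2*1*-4.0776 = -8.1553, grad_y = 2*5*1.7523 = 17.523
  x_2 = -4.0776 - 0.05*-8.1553 = -3.6699
  y_2 = 1.7523 - 0.05*17.523 = 0.8762
Step 3: grad_x = 2*1*-3.6699 = -7.3397, grad_y = 2*5*0.8762 = 8.7615
  x_3 = -3.6699 - 0.05*-7.3397 = -3.3029
  y_3 = 0.8762 - 0.05*8.7615 = 0.4381
Step 4: grad_x = 2*1*-3.3029 = -6.6058, grad_y = 2*5*0.4381 = 4.3808
  x_4 = -3.3029 - 0.05*-6.6058 = -2.9726
  y_4 = 0.4381 - 0.05*4.3808 = 0.219
f(-2.9726, 0.219) = 1*(-2.9726)^2 + 5*0.219^2 = 9.0762


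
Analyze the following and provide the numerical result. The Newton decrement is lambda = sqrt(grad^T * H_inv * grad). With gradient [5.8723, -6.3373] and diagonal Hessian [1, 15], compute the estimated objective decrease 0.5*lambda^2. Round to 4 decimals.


Step 1: H is diagonal, so H^(-1) * g = [5.8723, -0.4225].
Step 2: g^T H^(-1) g = sum_i g_i^2 / H_ii
  = (5.8723)^2/1 + (-6.3373)^2/15
  = 34.4839 + 2.6774 = 37.1613
Step 3: Objective decrease = 0.5 * g^T H^(-1) g = 18.5807


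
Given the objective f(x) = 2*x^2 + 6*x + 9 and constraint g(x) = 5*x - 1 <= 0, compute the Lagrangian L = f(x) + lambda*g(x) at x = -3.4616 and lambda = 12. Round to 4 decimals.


Step 1: Evaluate f(x).
f(-3.4616) = 2*(-3.4616)^2 + 6*(-3.4616) + 9 = 12.1957
Step 2: Evaluate g(x).
g(-3.4616) = 5*-3.4616 - 1 = -18.308
Step 3: Compute Lagrangian.
L = 12.1957 + 12*-18.308 = -207.5003


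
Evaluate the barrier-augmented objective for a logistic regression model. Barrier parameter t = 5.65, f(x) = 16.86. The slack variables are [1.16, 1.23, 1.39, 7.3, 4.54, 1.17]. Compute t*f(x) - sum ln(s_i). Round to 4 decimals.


Step 1: Compute log-barrier.
ln values: [0.1484, 0.207, 0.3293, 1.9879, 1.5129, 0.157]
phi = -(0.1484 + 0.207 + 0.3293 + 1.9879 + 1.5129 + 0.157) = -4.3425
Step 2: Compute augmented objective.
t*f(x) = 5.65*16.86 = 95.259
Total = 95.259 - 4.3425 = 90.9165


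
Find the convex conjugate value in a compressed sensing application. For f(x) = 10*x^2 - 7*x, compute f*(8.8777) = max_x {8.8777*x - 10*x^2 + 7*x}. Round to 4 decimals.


f*(y) = sup_x {y*x - a*x^2 - b*x} = sup_x {(y-b)*x - a*x^2}
FOC: (y - b) - 2a*x = 0 => x* = (y - b)/(2a)
x* = (8.8777 + 7)/(2*10) = 0.7939
f*(8.8777) = (y-b)^2/(4a) = (8.8777 + 7)^2/(4*10)
= 252.1014/40 = 6.3025


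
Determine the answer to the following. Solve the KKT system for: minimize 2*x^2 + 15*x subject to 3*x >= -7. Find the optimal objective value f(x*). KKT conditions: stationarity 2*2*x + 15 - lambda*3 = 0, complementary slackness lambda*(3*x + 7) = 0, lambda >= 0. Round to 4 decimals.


Step 1: Try lambda = 0 (constraint inactive).
x_unc = -15/(2*2) = -3.75
Check: 3*-3.75 = -11.25 < -7 -- violated!
Step 2: Constraint must be active: 3*x = -7
x* = -7/3 = -2.3333 (rounded; the exact value -7/3 is used below)
lambda = (2*2*(-7/3) + 15)/3 = 1.8889
Step 3: Compute optimal value.
f(x*) = 2*(-7/3)^2 + 15*(-7/3) = -24.1111


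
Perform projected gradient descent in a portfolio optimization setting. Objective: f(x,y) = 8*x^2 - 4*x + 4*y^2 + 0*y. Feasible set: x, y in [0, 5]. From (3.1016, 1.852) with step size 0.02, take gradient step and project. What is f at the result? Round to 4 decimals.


Step 1: Compute gradient at (3.1016, 1.852).
grad_x = 2*8*3.1016 - 4 = 45.6256
grad_y = 2*4*1.852 + 0 = 14.816
Step 2: Gradient step.
x_raw = 3.1016 - 0.02*45.6256 = 2.1891
y_raw = 1.852 - 0.02*14.816 = 1.5557
Step 3: Project onto [0, 5].
x_proj = clip(2.1891) = 2.1891
y_proj = clip(1.5557) = 1.5557
Step 4: Evaluate f.
f(2.1891, 1.5557) = 39.2611


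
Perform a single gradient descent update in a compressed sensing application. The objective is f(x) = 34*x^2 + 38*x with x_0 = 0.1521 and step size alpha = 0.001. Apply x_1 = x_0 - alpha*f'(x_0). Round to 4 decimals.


We compute the gradient at x_0 and apply the update.
f'(x) = 68*x + 38
f'(0.1521) = 68*0.1521 + 38 = 48.3428
x_1 = 0.1521 - 0.001*48.3428 = 0.1038


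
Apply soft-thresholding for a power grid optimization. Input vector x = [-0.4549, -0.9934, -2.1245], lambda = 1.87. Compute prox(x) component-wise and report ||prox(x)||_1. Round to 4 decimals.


Soft-thresholding with lambda = 1.87:
prox(-0.4549) = sign(-0.4549)*max(|-0.4549| - 1.87, 0) = 0.0
prox(-0.9934) = sign(-0.9934)*max(|-0.9934| - 1.87, 0) = 0.0
prox(-2.1245) = sign(-2.1245)*max(|-2.1245| - 1.87, 0) = -0.2545
prox(x) = [0.0, 0.0, -0.2545]
||prox(x)||_1 = 0.0 + 0.0 + 0.2545 = 0.2545


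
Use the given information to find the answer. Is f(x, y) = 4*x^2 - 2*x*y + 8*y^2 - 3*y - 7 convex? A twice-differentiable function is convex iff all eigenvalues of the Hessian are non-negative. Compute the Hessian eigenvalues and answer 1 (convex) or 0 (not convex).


The Hessian of f(x,y) = 4*x^2 - 2*x*y + 8*y^2 - 3*y - 7 is:
H = [[8, -2], [-2, 16]]
Trace = 8 + 16 = 24
Determinant = 8*16 - (-2)^2 = 124
Discriminant = (24)^2 - 4*124 = 80.0
Eigenvalues: lambda_1 = 7.5279, lambda_2 = 16.4721
The function is convex.

1


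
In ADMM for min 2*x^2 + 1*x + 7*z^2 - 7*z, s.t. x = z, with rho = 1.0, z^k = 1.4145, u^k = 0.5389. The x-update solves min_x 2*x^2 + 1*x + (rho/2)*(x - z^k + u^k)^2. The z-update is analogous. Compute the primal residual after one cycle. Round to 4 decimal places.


ADMM iteration with rho = 1.0, z^k = 1.4145, u^k = 0.5389
Step 1: x-update.
Minimize 2*x^2 + 1*x + (1.0/2)*(x - 1.4145 + 0.5389)^2
FOC: (2*2 + 1.0)*x = -1 + 1.0*(1.4145 - 0.5389)
x^{k+1} = -0.0249
Step 2: z-update.
Minimize 7*z^2 - 7*z + (1.0/2)*(-0.0249 - z + 0.5389)^2
FOC: (2*7 + 1.0)*z = 7 + 1.0*(-0.0249 + 0.5389)
z^{k+1} = 0.5009
Step 3: u-update.
u^{k+1} = 0.5389 - 0.0249 - 0.5009 = 0.0131
Step 4: Primal residual = |-0.0249 - 0.5009| = 0.5258


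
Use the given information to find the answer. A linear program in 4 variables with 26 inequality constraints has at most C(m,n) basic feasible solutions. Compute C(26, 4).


Each vertex corresponds to some choice of n active constraints out of m, so the number of vertices is at most C(m, n) = m! / (n!(m-n)!).
m = 26, n = 4
Numerator: 26 * 25 * 24 * 23
Denominator: 4! = 24
C(26, 4) = 14950


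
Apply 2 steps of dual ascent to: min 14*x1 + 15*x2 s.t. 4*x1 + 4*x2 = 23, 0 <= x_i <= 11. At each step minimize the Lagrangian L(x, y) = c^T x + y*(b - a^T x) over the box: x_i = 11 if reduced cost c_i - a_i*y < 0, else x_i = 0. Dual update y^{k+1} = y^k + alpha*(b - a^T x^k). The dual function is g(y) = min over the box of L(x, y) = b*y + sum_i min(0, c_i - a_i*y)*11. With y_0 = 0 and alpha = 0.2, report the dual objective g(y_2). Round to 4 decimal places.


Dual ascent for LP: min 14*x1 + 15*x2, 4*x1 + 4*x2 = 23, 0 <= x_i <= 11
Step 1: y^k = 0.0, reduced costs: (14.0, 15.0)
  x^k = (0.0, 0.0), subgradient = b - a^T x = 23.0
  y^{k+1} = 0.0 + 0.2*23.0 = 4.6
Step 2: y^k = 4.6, reduced costs: (-4.4, -3.4)
  x^k = (11.0, 11.0), subgradient = b - a^T x = -65.0
  y^{k+1} = 4.6 + 0.2*-65.0 = -8.4
Dual objective at y_2 = -8.4: reduced costs (47.6, 48.6), box minimizer x = (0.0, 0.0)
g(y_2) = b*y + (c1 - a1*y)*x1 + (c2 - a2*y)*x2 = 23*(-8.4) + 47.6*0.0 + 48.6*0.0 = -193.2 + 0.0 + 0.0 = -193.2


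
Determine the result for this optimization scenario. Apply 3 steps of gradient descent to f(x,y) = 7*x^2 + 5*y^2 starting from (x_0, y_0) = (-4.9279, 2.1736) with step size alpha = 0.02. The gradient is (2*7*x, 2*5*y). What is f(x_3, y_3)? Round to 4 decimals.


Gradient descent on f(x,y) = 7*x^2 + 5*y^2.
Starting point: (-4.9279, 2.1736), alpha = 0.02
Step 1: grad_x = 2*7*-4.9279 = -68.9906, grad_y = 2*5*2.1736 = 21.736
  x_1 = -4.9279 - 0.02*-68.9906 = -3.5481
  y_1 = 2.1736 - 0.02*21.736 = 1.7389
Step 2: grad_x = 2*7*-3.5481 = -49.6732, grad_y = 2*5*1.7389 = 17.3888
  x_2 = -3.5481 - 0.02*-49.6732 = -2.5546
  y_2 = 1.7389 - 0.02*17.3888 = 1.3911
Step 3: grad_x = 2*7*-2.5546 = -35.7647, grad_y = 2*5*1.3911 = 13.911
  x_3 = -2.5546 - 0.02*-35.7647 = -1.8393
  y_3 = 1.3911 - 0.02*13.911 = 1.1129
f(-1.8393, 1.1129) = 7*(-1.8393)^2 + 5*1.1129^2 = 29.8745


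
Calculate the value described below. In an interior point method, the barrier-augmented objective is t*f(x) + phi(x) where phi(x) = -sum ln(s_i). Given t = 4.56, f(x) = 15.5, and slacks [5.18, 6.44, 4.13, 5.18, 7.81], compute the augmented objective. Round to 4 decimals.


Step 1: Compute log-barrier.
ln values: [1.6448, 1.8625, 1.4183, 1.6448, 2.0554]
phi = -(1.6448 + 1.8625 + 1.4183 + 1.6448 + 2.0554) = -8.6258
Step 2: Compute augmented objective.
t*f(x) = 4.56*15.5 = 70.68
Total = 70.68 - 8.6258 = 62.0542


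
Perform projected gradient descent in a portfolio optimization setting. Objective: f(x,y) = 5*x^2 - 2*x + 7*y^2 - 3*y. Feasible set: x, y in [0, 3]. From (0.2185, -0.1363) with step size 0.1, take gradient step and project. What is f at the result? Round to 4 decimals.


Step 1: Compute gradient at (0.2185, -0.1363).
grad_x = 2*5*0.2185 - 2 = 0.185
grad_y = 2*7*-0.1363 - 3 = -4.9082
Step 2: Gradient step.
x_raw = 0.2185 - 0.1*0.185 = 0.2
y_raw = -0.1363 - 0.1*-4.9082 = 0.3545
Step 3: Project onto [0, 3].
x_proj = clip(0.2) = 0.2
y_proj = clip(0.3545) = 0.3545
Step 4: Evaluate f.
f(0.2, 0.3545) = -0.3838


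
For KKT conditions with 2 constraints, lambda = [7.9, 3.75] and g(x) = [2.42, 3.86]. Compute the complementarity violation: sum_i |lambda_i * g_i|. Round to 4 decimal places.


KKT complementary slackness check:
lambda_1 * g_1 = 7.9 * 2.42 = 19.118
lambda_2 * g_2 = 3.75 * 3.86 = 14.475
Total violation = 19.118 + 14.475 = 33.593


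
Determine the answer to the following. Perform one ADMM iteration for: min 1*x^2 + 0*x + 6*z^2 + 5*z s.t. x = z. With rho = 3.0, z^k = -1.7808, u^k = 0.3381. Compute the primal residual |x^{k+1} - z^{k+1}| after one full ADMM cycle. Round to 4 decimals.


ADMM iteration with rho = 3.0, z^k = -1.7808, u^k = 0.3381
Step 1: x-update.
Minimize 1*x^2 + 0*x + (3.0/2)*(x + 1.7808 + 0.3381)^2
FOC: (2*1 + 3.0)*x = 0 + 3.0*(-1.7808 - 0.3381)
x^{k+1} = -1.2713
Step 2: z-update.
Minimize 6*z^2 + 5*z + (3.0/2)*(-1.2713 - z + 0.3381)^2
FOC: (2*6 + 3.0)*z = -5 + 3.0*(-1.2713 + 0.3381)
z^{k+1} = -0.52
Step 3: u-update.
u^{k+1} = 0.3381 - 1.2713 + 0.52 = -0.4133
Step 4: Primal residual = |-1.2713 + 0.52| = 0.7514


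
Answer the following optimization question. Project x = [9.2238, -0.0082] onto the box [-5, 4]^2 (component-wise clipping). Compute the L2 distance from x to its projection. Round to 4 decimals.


Project each component onto [-5, 4].
clip(9.2238) = 4.0, clip(-0.0082) = -0.0082
Projection = [4.0, -0.0082]
Squared diffs: [27.2881, 0.0]
Distance = sqrt(27.2881) = 5.2238


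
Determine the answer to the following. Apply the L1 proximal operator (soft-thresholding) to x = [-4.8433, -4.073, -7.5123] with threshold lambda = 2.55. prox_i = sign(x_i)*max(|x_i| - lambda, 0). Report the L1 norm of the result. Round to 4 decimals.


Soft-thresholding with lambda = 2.55:
prox(-4.8433) = sign(-4.8433)*max(|-4.8433| - 2.55, 0) = -2.2933
prox(-4.073) = sign(-4.073)*max(|-4.073| - 2.55, 0) = -1.523
prox(-7.5123) = sign(-7.5123)*max(|-7.5123| - 2.55, 0) = -4.9623
prox(x) = [-2.2933, -1.523, -4.9623]
||prox(x)||_1 = 2.2933 + 1.523 + 4.9623 = 8.7786


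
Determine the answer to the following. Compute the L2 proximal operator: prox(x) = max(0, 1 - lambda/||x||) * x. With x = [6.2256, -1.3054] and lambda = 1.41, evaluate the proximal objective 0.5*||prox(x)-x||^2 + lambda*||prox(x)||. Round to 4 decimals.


Step 1: Compute ||x||.
||x|| = 6.361
Step 2: Compute scaling factor.
scale = max(0, 1 - 1.41/6.361) = 0.7783
Step 3: prox(x) = [4.8456, -1.016]
||prox(x)|| = 4.951
Step 4: Proximal objective.
0.5*||prox-x||^2 = 0.9941
lambda*||prox|| = 6.9809
Total = 7.9749


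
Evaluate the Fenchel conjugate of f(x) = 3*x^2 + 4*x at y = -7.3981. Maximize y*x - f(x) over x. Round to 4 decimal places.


f*(y) = sup_x {y*x - a*x^2 - b*x} = sup_x {(y-b)*x - a*x^2}
FOC: (y - b) - 2a*x = 0 => x* = (y - b)/(2a)
x* = (-7.3981 - 4)/(2*3) = -1.8997
f*(-7.3981) = (y-b)^2/(4a) = (-7.3981 - 4)^2/(4*3)
= 129.9167/12 = 10.8264


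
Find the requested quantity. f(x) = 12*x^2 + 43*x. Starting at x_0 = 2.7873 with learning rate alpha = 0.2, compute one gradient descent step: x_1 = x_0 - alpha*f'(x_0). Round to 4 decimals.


We compute the gradient at x_0 and apply the update.
f'(x) = 24*x + 43
f'(2.7873) = 24*2.7873 + 43 = 109.8952
x_1 = 2.7873 - 0.2*109.8952 = -19.1917


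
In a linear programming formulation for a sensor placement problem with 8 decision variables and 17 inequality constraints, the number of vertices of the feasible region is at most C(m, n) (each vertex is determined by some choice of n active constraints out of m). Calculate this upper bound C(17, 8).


Each vertex corresponds to some choice of n active constraints out of m, so the number of vertices is at most C(m, n) = m! / (n!(m-n)!).
m = 17, n = 8
Numerator: 17 * 16 * 15 * 14 * 13 * 12 * 11 * 10
Denominator: 8! = 40320
C(17, 8) = 24310


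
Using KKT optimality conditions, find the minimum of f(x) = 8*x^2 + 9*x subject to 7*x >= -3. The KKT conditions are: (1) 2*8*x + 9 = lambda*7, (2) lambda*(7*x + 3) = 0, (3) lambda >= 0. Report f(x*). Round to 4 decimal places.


Step 1: Try lambda = 0 (constraint inactive).
x_unc = -9/(2*8) = -0.5625
Check: 7*-0.5625 = -3.9375 < -3 -- violated!
Step 2: Constraint must be active: 7*x = -3
x* = -3/7 = -0.4286 (rounded; the exact value -3/7 is used below)
lambda = (2*8*(-3/7) + 9)/7 = 0.3061
Step 3: Compute optimal value.
f(x*) = 8*(-3/7)^2 + 9*(-3/7) = -2.3878


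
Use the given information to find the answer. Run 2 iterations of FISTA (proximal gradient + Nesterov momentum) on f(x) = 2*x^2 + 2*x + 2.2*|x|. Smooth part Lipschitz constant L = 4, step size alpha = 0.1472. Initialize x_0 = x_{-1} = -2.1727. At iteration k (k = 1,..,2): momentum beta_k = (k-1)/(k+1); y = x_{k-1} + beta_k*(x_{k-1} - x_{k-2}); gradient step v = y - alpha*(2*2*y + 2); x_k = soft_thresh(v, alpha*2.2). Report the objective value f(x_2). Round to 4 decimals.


FISTA on f(x) = 2*x^2 + 2*x + 2.2*|x|
L = 4, alpha = 0.1472
Iteration 1: beta = 0.0, y = -2.1727 + 0.0*(-2.1727 + 2.1727) = -2.1727
  grad(y) = -6.6908, v = y - alpha*grad = -1.1878
  prox(v) = soft_thresh(-1.1878, 0.3238) = -0.864
Iteration 2: beta = 0.3333, y = -0.864 + 0.3333*(-0.864 + 2.1727) = -0.4277
  grad(y) = 0.2891, v = y - alpha*grad = -0.4703
  prox(v) = soft_thresh(-0.4703, 0.3238) = -0.1464
f(x_2) = 2*(-0.1464)^2 + 2*(-0.1464) + 2.2*|-0.1464| = 0.0722


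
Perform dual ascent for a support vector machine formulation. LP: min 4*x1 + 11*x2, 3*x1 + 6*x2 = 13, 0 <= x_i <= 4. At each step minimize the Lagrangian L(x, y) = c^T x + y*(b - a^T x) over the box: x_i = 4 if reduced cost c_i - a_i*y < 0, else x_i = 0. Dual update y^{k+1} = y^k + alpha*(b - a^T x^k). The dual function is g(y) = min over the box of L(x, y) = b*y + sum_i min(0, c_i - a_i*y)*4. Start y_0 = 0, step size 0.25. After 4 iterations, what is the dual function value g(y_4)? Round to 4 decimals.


Dual ascent for LP: min 4*x1 + 11*x2, 3*x1 + 6*x2 = 13, 0 <= x_i <= 4
Step 1: y^k = 0.0, reduced costs: (4.0, 11.0)
  x^k = (0.0, 0.0), subgradient = b - a^T x = 13.0
  y^{k+1} = 0.0 + 0.25*13.0 = 3.25
Step 2: y^k = 3.25, reduced costs: (-5.75, -8.5)
  x^k = (4.0, 4.0), subgradient = b - a^T x = -23.0
  y^{k+1} = 3.25 + 0.25*-23.0 = -2.5
Step 3: y^k = -2.5, reduced costs: (11.5, 26.0)
  x^k = (0.0, 0.0), subgradient = b - a^T x = 13.0
  y^{k+1} = -2.5 + 0.25*13.0 = 0.75
Step 4: y^k = 0.75, reduced costs: (1.75, 6.5)
  x^k = (0.0, 0.0), subgradient = b - a^T x = 13.0
  y^{k+1} = 0.75 + 0.25*13.0 = 4.0
Dual objective at y_4 = 4.0: reduced costs (-8.0, -13.0), box minimizer x = (4.0, 4.0)
g(y_4) = b*y + (c1 - a1*y)*x1 + (c2 - a2*y)*x2 = 13*4.0 + (-8.0)*4.0 + (-13.0)*4.0 = 52.0 - 32.0 - 52.0 = -32.0


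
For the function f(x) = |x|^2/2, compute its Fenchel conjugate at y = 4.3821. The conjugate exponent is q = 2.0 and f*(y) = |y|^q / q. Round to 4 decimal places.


The conjugate exponent q satisfies 1/p + 1/q = 1.
p = 2, so q = 2/(2 - 1) = 2.0
|y|^q = 4.3821^2.0 = 19.2028
f*(4.3821) = 19.2028 / 2.0 = 9.6014


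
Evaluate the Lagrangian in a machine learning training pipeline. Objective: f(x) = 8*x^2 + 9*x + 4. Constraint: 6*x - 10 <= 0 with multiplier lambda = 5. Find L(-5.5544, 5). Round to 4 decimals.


Step 1: Evaluate f(x).
f(-5.5544) = 8*(-5.5544)^2 + 9*(-5.5544) + 4 = 200.8213
Step 2: Evaluate g(x).
g(-5.5544) = 6*-5.5544 - 10 = -43.3264
Step 3: Compute Lagrangian.
L = 200.8213 + 5*-43.3264 = -15.8107


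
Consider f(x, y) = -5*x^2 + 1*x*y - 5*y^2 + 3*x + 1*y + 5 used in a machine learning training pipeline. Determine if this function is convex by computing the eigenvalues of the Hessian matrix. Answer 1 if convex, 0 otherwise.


The Hessian of f(x,y) = -5*x^2 + 1*x*y - 5*y^2 + 3*x + 1*y + 5 is:
H = [[-10, 1], [1, -10]]
Trace = -10 - 10 = -20
Determinant = -10*-10 - (1)^2 = 99
Discriminant = (-20)^2 - 4*99 = 4.0
Eigenvalues: lambda_1 = -11.0, lambda_2 = -9.0
The function is not convex.

0


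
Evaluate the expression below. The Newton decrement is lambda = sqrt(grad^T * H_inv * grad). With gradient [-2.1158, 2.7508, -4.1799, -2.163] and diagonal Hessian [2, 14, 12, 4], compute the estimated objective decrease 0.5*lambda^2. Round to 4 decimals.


Step 1: H is diagonal, so H^(-1) * g = [-1.0579, 0.1965, -0.3483, -0.5408].
Step 2: g^T H^(-1) g = sum_i g_i^2 / H_ii
  = (-2.1158)^2/2 + (2.7508)^2/14 + (-4.1799)^2/12 + (-2.163)^2/4
  = 2.2383 + 0.5405 + 1.456 + 1.1696 = 5.4044
Step 3: Objective decrease = 0.5 * g^T H^(-1) g = 2.7022


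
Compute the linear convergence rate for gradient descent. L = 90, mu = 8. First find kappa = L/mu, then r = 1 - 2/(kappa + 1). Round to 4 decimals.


Step 1: Compute the condition number.
kappa = L/mu = 90/8 = 11.25
Step 2: Compute the convergence rate.
r = 1 - 2/(kappa + 1) = 1 - 2*mu/(L + mu) = (L - mu)/(L + mu) = 82/98 = 0.8367


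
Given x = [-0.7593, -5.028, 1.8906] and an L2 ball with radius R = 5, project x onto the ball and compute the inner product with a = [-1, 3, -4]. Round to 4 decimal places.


Step 1: Compute ||x|| (intermediates to 6 decimals).
||x|| = sqrt((-0.7593)^2 + (-5.028)^2 + 1.8906^2) = 5.425098
Step 2: Project.
Since ||x|| > R, scale = R/||x|| = 5/5.425098 = 0.921642, proj(x) = scale * x
proj(x) = [-0.699803, -4.634016, 1.742456]
Step 3: Dot product.
a^T * proj(x) = -1*(-0.699803) + 3*(-4.634016) - 4*1.742456 = -20.1721


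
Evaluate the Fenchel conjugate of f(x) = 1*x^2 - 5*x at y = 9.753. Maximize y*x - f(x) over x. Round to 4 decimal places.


f*(y) = sup_x {y*x - a*x^2 - b*x} = sup_x {(y-b)*x - a*x^2}
FOC: (y - b) - 2a*x = 0 => x* = (y - b)/(2a)
x* = (9.753 + 5)/(2*1) = 7.3765
f*(9.753) = (y-b)^2/(4a) = (9.753 + 5)^2/(4*1)
= 217.651/4 = 54.4128


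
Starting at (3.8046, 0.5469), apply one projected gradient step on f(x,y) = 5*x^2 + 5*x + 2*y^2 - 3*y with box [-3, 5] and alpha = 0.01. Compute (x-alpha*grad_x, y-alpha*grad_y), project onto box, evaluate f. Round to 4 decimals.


Step 1: Compute gradient at (3.8046, 0.5469).
grad_x = 2*5*3.8046 + 5 = 43.046
grad_y = 2*2*0.5469 - 3 = -0.8124
Step 2: Gradient step.
x_raw = 3.8046 - 0.01*43.046 = 3.3741
y_raw = 0.5469 - 0.01*-0.8124 = 0.555
Step 3: Project onto [-3, 5].
x_proj = clip(3.3741) = 3.3741
y_proj = clip(0.555) = 0.555
Step 4: Evaluate f.
f(3.3741, 0.555) = 72.7458


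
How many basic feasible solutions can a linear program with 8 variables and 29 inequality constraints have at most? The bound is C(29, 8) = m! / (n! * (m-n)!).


Each vertex corresponds to some choice of n active constraints out of m, so the number of vertices is at most C(m, n) = m! / (n!(m-n)!).
m = 29, n = 8
Numerator: 29 * 28 * 27 * 26 * 25 * 24 * 23 * 22
Denominator: 8! = 40320
C(29, 8) = 4292145


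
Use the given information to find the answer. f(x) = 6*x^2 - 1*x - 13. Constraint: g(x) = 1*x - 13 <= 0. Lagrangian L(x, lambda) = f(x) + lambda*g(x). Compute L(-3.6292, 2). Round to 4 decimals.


Step 1: Evaluate f(x).
f(-3.6292) = 6*(-3.6292)^2 - 1*(-3.6292) - 13 = 69.6558
Step 2: Evaluate g(x).
g(-3.6292) = 1*-3.6292 - 13 = -16.6292
Step 3: Compute Lagrangian.
L = 69.6558 + 2*-16.6292 = 36.3974


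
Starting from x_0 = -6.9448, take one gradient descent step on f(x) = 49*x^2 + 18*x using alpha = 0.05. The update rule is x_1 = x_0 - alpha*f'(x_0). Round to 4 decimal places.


We compute the gradient at x_0 and apply the update.
f'(x) = 98*x + 18
f'(-6.9448) = 98*-6.9448 + 18 = -662.5904
x_1 = -6.9448 - 0.05*-662.5904 = 26.1847


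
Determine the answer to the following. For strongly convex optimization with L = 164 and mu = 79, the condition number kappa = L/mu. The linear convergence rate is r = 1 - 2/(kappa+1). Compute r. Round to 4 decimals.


Step 1: Compute the condition number.
kappa = L/mu = 164/79 = 2.0759
Step 2: Compute the convergence rate.
r = 1 - 2/(kappa + 1) = 1 - 2*mu/(L + mu) = (L - mu)/(L + mu) = 85/243 = 0.3498


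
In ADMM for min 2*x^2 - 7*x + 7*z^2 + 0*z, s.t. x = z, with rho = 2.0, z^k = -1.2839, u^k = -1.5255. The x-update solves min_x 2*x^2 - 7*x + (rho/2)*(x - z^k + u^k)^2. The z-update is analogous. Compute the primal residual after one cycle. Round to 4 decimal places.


ADMM iteration with rho = 2.0, z^k = -1.2839, u^k = -1.5255
Step 1: x-update.
Minimize 2*x^2 - 7*x + (2.0/2)*(x + 1.2839 - 1.5255)^2
FOC: (2*2 + 2.0)*x = 7 + 2.0*(-1.2839 + 1.5255)
x^{k+1} = 1.2472
Step 2: z-update.
Minimize 7*z^2 + 0*z + (2.0/2)*(1.2472 - z - 1.5255)^2
FOC: (2*7 + 2.0)*z = 0 + 2.0*(1.2472 - 1.5255)
z^{k+1} = -0.0348
Step 3: u-update.
u^{k+1} = -1.5255 + 1.2472 + 0.0348 = -0.2435
Step 4: Primal residual = |1.2472 + 0.0348| = 1.282


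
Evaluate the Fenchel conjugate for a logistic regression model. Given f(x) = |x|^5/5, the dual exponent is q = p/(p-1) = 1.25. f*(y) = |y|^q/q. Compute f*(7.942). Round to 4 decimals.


The conjugate exponent q satisfies 1/p + 1/q = 1.
p = 5, so q = 5/(5 - 1) = 1.25
|y|^q = 7.942^1.25 = 13.3325
f*(7.942) = 13.3325 / 1.25 = 10.666


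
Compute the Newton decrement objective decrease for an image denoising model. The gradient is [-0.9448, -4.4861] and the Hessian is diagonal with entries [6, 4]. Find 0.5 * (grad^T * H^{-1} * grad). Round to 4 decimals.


Step 1: H is diagonal, so H^(-1) * g = [-0.1575, -1.1215].
Step 2: g^T H^(-1) g = sum_i g_i^2 / H_ii
  = (-0.9448)^2/6 + (-4.4861)^2/4
  = 0.1488 + 5.0313 = 5.18
Step 3: Objective decrease = 0.5 * g^T H^(-1) g = 2.59


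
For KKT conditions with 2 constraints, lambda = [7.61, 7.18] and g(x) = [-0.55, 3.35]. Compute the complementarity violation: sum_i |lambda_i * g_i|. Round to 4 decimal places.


KKT complementary slackness check:
lambda_1 * g_1 = 7.61 * -0.55 = -4.1855
lambda_2 * g_2 = 7.18 * 3.35 = 24.053
Total violation = 4.1855 + 24.053 = 28.2385


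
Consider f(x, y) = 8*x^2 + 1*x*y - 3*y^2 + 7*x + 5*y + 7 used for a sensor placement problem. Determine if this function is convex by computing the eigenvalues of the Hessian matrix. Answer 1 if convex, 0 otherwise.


The Hessian of f(x,y) = 8*x^2 + 1*x*y - 3*y^2 + 7*x + 5*y + 7 is:
H = [[16, 1], [1, -6]]
Trace = 16 - 6 = 10
Determinant = 16*-6 - (1)^2 = -97
Discriminant = (10)^2 - 4*-97 = 488.0
Eigenvalues: lambda_1 = -6.0454, lambda_2 = 16.0454
The function is not convex.

0


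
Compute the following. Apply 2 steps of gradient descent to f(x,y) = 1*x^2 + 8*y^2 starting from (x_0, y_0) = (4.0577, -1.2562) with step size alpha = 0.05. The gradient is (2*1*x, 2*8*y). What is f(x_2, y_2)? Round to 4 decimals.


Gradient descent on f(x,y) = 1*x^2 + 8*y^2.
Starting point: (4.0577, -1.2562), alpha = 0.05
Step 1: grad_x = 2*1*4.0577 = 8.1154, grad_y = 2*8*-1.2562 = -20.0992
  x_1 = 4.0577 - 0.05*8.1154 = 3.6519
  y_1 = -1.2562 - 0.05*-20.0992 = -0.2512
Step 2: grad_x = 2*1*3.6519 = 7.3039, grad_y = 2*8*-0.2512 = -4.0198
  x_2 = 3.6519 - 0.05*7.3039 = 3.2867
  y_2 = -0.2512 - 0.05*-4.0198 = -0.0502
f(3.2867, -0.0502) = 1*3.2867^2 + 8*(-0.0502)^2 = 10.8228


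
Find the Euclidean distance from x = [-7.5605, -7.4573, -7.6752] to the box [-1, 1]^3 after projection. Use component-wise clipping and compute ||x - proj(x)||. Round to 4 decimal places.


Project each component onto [-1, 1].
clip(-7.5605) = -1.0, clip(-7.4573) = -1.0, clip(-7.6752) = -1.0
Projection = [-1.0, -1.0, -1.0]
Squared diffs: [43.0402, 41.6967, 44.5583]
Distance = sqrt(129.2952) = 11.3708


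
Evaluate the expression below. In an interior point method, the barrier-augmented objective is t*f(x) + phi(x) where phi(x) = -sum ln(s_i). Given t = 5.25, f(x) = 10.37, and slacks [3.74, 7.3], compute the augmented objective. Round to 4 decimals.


Step 1: Compute log-barrier.
ln values: [1.3191, 1.9879]
phi = -(1.3191 + 1.9879) = -3.307
Step 2: Compute augmented objective.
t*f(x) = 5.25*10.37 = 54.4425
Total = 54.4425 - 3.307 = 51.1355


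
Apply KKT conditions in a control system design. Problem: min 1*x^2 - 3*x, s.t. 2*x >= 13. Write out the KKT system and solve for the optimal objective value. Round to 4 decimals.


Step 1: Try lambda = 0 (constraint inactive).
x_unc = 3/(2*1) = 1.5
Check: 2*1.5 = 3.0 < 13 -- violated!
Step 2: Constraint must be active: 2*x = 13
x* = 13/2 = 6.5
lambda = (2*1*6.5 - 3)/2 = 5.0
Step 3: Compute optimal value.
f(x*) = 1*6.5^2 - 3*6.5 = 22.75


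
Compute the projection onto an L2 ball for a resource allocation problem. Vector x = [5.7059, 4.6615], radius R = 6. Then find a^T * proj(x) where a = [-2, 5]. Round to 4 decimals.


Step 1: Compute ||x|| (intermediates to 6 decimals).
||x|| = sqrt(5.7059^2 + 4.6615^2) = 7.367963
Step 2: Project.
Since ||x|| > R, scale = R/||x|| = 6/7.367963 = 0.814336, proj(x) = scale * x
proj(x) = [4.64652, 3.796027]
Step 3: Dot product.
a^T * proj(x) = -2*4.64652 + 5*3.796027 = 9.6871


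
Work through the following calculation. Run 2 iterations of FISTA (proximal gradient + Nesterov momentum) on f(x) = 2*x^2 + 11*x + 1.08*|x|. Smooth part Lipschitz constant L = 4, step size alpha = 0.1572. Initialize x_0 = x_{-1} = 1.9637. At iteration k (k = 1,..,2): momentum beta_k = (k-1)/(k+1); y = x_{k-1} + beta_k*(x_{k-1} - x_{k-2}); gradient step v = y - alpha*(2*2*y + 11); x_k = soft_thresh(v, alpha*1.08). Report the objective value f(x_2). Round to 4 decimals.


FISTA on f(x) = 2*x^2 + 11*x + 1.08*|x|
L = 4, alpha = 0.1572
Iteration 1: beta = 0.0, y = 1.9637 + 0.0*(1.9637 - 1.9637) = 1.9637
  grad(y) = 18.8548, v = y - alpha*grad = -1.0003
  prox(v) = soft_thresh(-1.0003, 0.1698) = -0.8305
Iteration 2: beta = 0.3333, y = -0.8305 + 0.3333*(-0.8305 - 1.9637) = -1.7619
  grad(y) = 3.9524, v = y - alpha*grad = -2.3832
  prox(v) = soft_thresh(-2.3832, 0.1698) = -2.2134
f(x_2) = 2*(-2.2134)^2 + 11*(-2.2134) + 1.08*|-2.2134| = -12.1587


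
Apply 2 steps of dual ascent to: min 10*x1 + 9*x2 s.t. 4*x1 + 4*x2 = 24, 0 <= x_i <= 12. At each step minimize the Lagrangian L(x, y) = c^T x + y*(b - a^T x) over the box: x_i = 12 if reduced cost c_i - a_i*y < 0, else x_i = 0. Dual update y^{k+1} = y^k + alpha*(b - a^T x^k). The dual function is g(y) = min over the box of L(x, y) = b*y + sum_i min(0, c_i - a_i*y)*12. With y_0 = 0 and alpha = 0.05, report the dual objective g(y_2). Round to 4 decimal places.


Dual ascent for LP: min 10*x1 + 9*x2, 4*x1 + 4*x2 = 24, 0 <= x_i <= 12
Step 1: y^k = 0.0, reduced costs: (10.0, 9.0)
  x^k = (0.0, 0.0), subgradient = b - a^T x = 24.0
  y^{k+1} = 0.0 + 0.05*24.0 = 1.2
Step 2: y^k = 1.2, reduced costs: (5.2, 4.2)
  x^k = (0.0, 0.0), subgradient = b - a^T x = 24.0
  y^{k+1} = 1.2 + 0.05*24.0 = 2.4
Dual objective at y_2 = 2.4: reduced costs (0.4, -0.6), box minimizer x = (0.0, 12.0)
g(y_2) = b*y + (c1 - a1*y)*x1 + (c2 - a2*y)*x2 = 24*2.4 + 0.4*0.0 + (-0.6)*12.0 = 57.6 + 0.0 - 7.2 = 50.4


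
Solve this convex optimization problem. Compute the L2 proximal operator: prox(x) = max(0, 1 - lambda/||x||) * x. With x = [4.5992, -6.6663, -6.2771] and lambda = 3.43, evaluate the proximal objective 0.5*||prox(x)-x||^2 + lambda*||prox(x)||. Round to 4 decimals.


Step 1: Compute ||x||.
||x|| = 10.2467
Step 2: Compute scaling factor.
scale = max(0, 1 - 3.43/10.2467) = 0.6653
Step 3: prox(x) = [3.0596, -4.4348, -4.1759]
||prox(x)|| = 6.8167
Step 4: Proximal objective.
0.5*||prox-x||^2 = 5.8825
lambda*||prox|| = 23.3813
Total = 29.2636


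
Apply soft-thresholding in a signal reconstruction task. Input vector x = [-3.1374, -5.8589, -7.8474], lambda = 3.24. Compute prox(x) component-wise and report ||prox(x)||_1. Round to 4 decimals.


Soft-thresholding with lambda = 3.24:
prox(-3.1374) = sign(-3.1374)*max(|-3.1374| - 3.24, 0) = 0.0
prox(-5.8589) = sign(-5.8589)*max(|-5.8589| - 3.24, 0) = -2.6189
prox(-7.8474) = sign(-7.8474)*max(|-7.8474| - 3.24, 0) = -4.6074
prox(x) = [0.0, -2.6189, -4.6074]
||prox(x)||_1 = 0.0 + 2.6189 + 4.6074 = 7.2263


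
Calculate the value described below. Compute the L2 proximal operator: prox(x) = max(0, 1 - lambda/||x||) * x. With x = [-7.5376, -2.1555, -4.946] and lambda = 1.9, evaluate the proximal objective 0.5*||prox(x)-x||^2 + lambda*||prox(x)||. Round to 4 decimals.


Step 1: Compute ||x||.
||x|| = 9.2695
Step 2: Compute scaling factor.
scale = max(0, 1 - 1.9/9.2695) = 0.795
Step 3: prox(x) = [-5.9926, -1.7137, -3.9322]
||prox(x)|| = 7.3695
Step 4: Proximal objective.
0.5*||prox-x||^2 = 1.805
lambda*||prox|| = 14.0021
Total = 15.8071


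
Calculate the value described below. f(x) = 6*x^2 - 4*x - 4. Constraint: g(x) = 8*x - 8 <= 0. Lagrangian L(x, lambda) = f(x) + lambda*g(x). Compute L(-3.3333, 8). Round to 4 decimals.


Step 1: Evaluate f(x).
f(-3.3333) = 6*(-3.3333)^2 - 4*(-3.3333) - 4 = 75.9985
Step 2: Evaluate g(x).
g(-3.3333) = 8*-3.3333 - 8 = -34.6664
Step 3: Compute Lagrangian.
L = 75.9985 + 8*-34.6664 = -201.3327


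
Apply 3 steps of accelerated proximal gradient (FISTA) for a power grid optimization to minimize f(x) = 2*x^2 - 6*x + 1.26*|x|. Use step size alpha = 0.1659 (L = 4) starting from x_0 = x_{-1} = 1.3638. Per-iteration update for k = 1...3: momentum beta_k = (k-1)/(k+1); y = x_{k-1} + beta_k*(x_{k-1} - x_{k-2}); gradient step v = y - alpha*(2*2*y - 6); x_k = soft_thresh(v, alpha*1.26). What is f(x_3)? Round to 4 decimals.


FISTA on f(x) = 2*x^2 - 6*x + 1.26*|x|
L = 4, alpha = 0.1659
Iteration 1: beta = 0.0, y = 1.3638 + 0.0*(1.3638 - 1.3638) = 1.3638
  grad(y) = -0.5448, v = y - alpha*grad = 1.4542
  prox(v) = soft_thresh(1.4542, 0.209) = 1.2451
Iteration 2: beta = 0.3333, y = 1.2451 + 0.3333*(1.2451 - 1.3638) = 1.2056
  grad(y) = -1.1776, v = y - alpha*grad = 1.401
  prox(v) = soft_thresh(1.401, 0.209) = 1.1919
Iteration 3: beta = 0.5, y = 1.1919 + 0.5*(1.1919 - 1.2451) = 1.1653
  grad(y) = -1.3387, v = y - alpha*grad = 1.3874
  prox(v) = soft_thresh(1.3874, 0.209) = 1.1784
f(x_3) = 2*1.1784^2 - 6*1.1784 + 1.26*|1.1784| = -2.8084


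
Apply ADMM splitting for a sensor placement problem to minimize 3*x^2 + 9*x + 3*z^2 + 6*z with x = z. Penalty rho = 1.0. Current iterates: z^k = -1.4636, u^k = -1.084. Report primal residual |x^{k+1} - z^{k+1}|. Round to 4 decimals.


ADMM iteration with rho = 1.0, z^k = -1.4636, u^k = -1.084
Step 1: x-update.
Minimize 3*x^2 + 9*x + (1.0/2)*(x + 1.4636 - 1.084)^2
FOC: (2*3 + 1.0)*x = -9 + 1.0*(-1.4636 + 1.084)
x^{k+1} = -1.3399
Step 2: z-update.
Minimize 3*z^2 + 6*z + (1.0/2)*(-1.3399 - z - 1.084)^2
FOC: (2*3 + 1.0)*z = -6 + 1.0*(-1.3399 - 1.084)
z^{k+1} = -1.2034
Step 3: u-update.
u^{k+1} = -1.084 - 1.3399 + 1.2034 = -1.2205
Step 4: Primal residual = |-1.3399 + 1.2034| = 0.1365


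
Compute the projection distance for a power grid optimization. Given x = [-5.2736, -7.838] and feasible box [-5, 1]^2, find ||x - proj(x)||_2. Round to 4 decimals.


Project each component onto [-5, 1].
clip(-5.2736) = -5.0, clip(-7.838) = -5.0
Projection = [-5.0, -5.0]
Squared diffs: [0.0749, 8.0542]
Distance = sqrt(8.1291) = 2.8512


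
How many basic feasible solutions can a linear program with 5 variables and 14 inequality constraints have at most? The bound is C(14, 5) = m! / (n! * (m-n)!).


Each vertex corresponds to some choice of n active constraints out of m, so the number of vertices is at most C(m, n) = m! / (n!(m-n)!).
m = 14, n = 5
Numerator: 14 * 13 * 12 * 11 * 10
Denominator: 5! = 120
C(14, 5) = 2002


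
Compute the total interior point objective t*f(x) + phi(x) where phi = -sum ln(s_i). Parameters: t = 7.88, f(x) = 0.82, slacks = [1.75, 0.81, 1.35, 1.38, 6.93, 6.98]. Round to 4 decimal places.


Step 1: Compute log-barrier.
ln values: [0.5596, -0.2107, 0.3001, 0.3221, 1.9359, 1.943]
phi = -(0.5596 - 0.2107 + 0.3001 + 0.3221 + 1.9359 + 1.943) = -4.85
Step 2: Compute augmented objective.
t*f(x) = 7.88*0.82 = 6.4616
Total = 6.4616 - 4.85 = 1.6116


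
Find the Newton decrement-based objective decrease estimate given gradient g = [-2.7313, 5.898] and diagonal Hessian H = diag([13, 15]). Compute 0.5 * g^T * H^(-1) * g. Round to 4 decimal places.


Step 1: H is diagonal, so H^(-1) * g = [-0.2101, 0.3932].
Step 2: g^T H^(-1) g = sum_i g_i^2 / H_ii
  = (-2.7313)^2/13 + (5.898)^2/15
  = 0.5738 + 2.3191 = 2.8929
Step 3: Objective decrease = 0.5 * g^T H^(-1) g = 1.4465


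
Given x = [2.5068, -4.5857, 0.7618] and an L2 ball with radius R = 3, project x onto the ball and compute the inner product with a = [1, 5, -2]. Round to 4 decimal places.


Step 1: Compute ||x|| (intermediates to 6 decimals).
||x|| = sqrt(2.5068^2 + (-4.5857)^2 + 0.7618^2) = 5.281385
Step 2: Project.
Since ||x|| > R, scale = R/||x|| = 3/5.281385 = 0.568033, proj(x) = scale * x
proj(x) = [1.423945, -2.604829, 0.432728]
Step 3: Dot product.
a^T * proj(x) = 1*1.423945 + 5*(-2.604829) - 2*0.432728 = -12.4657


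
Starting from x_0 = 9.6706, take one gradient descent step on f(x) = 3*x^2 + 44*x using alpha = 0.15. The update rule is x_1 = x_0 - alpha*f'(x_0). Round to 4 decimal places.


We compute the gradient at x_0 and apply the update.
f'(x) = 6*x + 44
f'(9.6706) = 6*9.6706 + 44 = 102.0236
x_1 = 9.6706 - 0.15*102.0236 = -5.6329


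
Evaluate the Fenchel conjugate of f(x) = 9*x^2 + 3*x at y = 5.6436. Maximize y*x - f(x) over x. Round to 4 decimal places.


f*(y) = sup_x {y*x - a*x^2 - b*x} = sup_x {(y-b)*x - a*x^2}
FOC: (y - b) - 2a*x = 0 => x* = (y - b)/(2a)
x* = (5.6436 - 3)/(2*9) = 0.1469
f*(5.6436) = (y-b)^2/(4a) = (5.6436 - 3)^2/(4*9)
= 6.9886/36 = 0.1941
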